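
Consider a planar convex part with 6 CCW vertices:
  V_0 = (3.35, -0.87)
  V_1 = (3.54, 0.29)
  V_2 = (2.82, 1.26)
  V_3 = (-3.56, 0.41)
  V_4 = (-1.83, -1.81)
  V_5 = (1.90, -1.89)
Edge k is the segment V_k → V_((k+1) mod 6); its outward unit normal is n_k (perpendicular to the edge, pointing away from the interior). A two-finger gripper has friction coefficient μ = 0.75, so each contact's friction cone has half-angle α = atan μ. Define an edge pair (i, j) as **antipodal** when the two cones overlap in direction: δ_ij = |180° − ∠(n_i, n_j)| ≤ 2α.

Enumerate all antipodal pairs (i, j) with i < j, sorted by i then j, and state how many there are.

count = 7; pairs: (0,2), (0,3), (1,3), (1,4), (2,3), (2,4), (2,5)

α = atan 0.75 = 36.87°;  2α = 73.74°
n_0 = (+0.9868, -0.1616)
n_1 = (+0.8030, +0.5960)
n_2 = (-0.1321, +0.9912)
n_3 = (-0.7888, -0.6147)
n_4 = (-0.0214, -0.9998)
n_5 = (+0.5754, -0.8179)
  (0,1): δ = 134.11°  ·
  (0,2): δ = 73.11°  ✓
  (0,3): δ = 47.23°  ✓
  (0,4): δ = 98.07°  ·
  (0,5): δ = 134.43°  ·
  (1,2): δ = 119.00°  ·
  (1,3): δ = 1.34°  ✓
  (1,4): δ = 52.19°  ✓
  (1,5): δ = 88.54°  ·
  (2,3): δ = 59.66°  ✓
  (2,4): δ = 8.82°  ✓
  (2,5): δ = 27.54°  ✓
  (3,4): δ = 129.16°  ·
  (3,5): δ = 92.80°  ·
  (4,5): δ = 143.65°  ·
antipodal pairs: 7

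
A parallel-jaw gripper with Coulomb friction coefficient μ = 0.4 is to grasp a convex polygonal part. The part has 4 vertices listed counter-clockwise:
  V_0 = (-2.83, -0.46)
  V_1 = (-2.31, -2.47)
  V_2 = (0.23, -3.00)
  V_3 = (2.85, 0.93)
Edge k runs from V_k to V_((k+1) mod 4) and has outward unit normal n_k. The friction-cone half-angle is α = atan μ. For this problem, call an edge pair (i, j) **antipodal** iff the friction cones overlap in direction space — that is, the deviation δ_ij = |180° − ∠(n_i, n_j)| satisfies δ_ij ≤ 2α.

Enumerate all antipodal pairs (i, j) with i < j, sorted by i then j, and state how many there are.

count = 2; pairs: (1,3), (2,3)

α = atan 0.4 = 21.80°;  2α = 43.60°
n_0 = (-0.9681, -0.2505)
n_1 = (-0.2043, -0.9789)
n_2 = (+0.8321, -0.5547)
n_3 = (-0.2377, +0.9713)
  (0,1): δ = 116.29°  ·
  (0,2): δ = 48.19°  ·
  (0,3): δ = 89.25°  ·
  (1,2): δ = 111.90°  ·
  (1,3): δ = 25.54°  ✓
  (2,3): δ = 42.56°  ✓
antipodal pairs: 2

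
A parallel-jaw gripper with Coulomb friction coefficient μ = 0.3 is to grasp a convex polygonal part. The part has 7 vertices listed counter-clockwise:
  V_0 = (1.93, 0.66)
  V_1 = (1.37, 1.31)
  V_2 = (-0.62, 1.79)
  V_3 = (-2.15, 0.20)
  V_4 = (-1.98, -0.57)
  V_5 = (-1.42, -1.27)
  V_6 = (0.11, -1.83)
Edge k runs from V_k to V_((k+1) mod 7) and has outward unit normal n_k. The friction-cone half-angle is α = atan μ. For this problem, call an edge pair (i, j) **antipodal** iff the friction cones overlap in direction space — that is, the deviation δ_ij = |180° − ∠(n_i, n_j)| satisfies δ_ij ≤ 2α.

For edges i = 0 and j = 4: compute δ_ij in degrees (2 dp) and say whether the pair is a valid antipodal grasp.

α = atan 0.3 = 16.70°;  2α = 33.40°
edge 0: e_0 = (-0.56, +0.65);  n_0 = (+0.7576, +0.6527)
edge 4: e_4 = (+0.56, -0.70);  n_4 = (-0.7809, -0.6247)
∠(n_0, n_4) = 177.91°
δ = |180° − 177.91°| = 2.09°
2.09° ≤ 2α = 33.40°  →  valid

δ = 2.09°, valid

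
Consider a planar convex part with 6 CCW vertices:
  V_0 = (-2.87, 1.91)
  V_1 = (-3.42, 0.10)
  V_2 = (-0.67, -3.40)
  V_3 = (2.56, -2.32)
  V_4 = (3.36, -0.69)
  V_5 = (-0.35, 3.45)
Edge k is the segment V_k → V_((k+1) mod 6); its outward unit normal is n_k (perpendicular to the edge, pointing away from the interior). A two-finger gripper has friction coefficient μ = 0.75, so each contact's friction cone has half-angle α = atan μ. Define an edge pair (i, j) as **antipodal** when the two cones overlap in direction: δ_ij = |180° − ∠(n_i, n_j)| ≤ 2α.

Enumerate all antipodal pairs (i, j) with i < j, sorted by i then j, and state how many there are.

count = 8; pairs: (0,2), (0,3), (0,4), (1,3), (1,4), (2,4), (2,5), (3,5)

α = atan 0.75 = 36.87°;  2α = 73.74°
n_0 = (-0.9568, +0.2907)
n_1 = (-0.7863, -0.6178)
n_2 = (+0.3171, -0.9484)
n_3 = (+0.8977, -0.4406)
n_4 = (+0.7447, +0.6674)
n_5 = (-0.5215, +0.8533)
  (0,1): δ = 124.94°  ·
  (0,2): δ = 54.61°  ✓
  (0,3): δ = 9.24°  ✓
  (0,4): δ = 58.77°  ✓
  (0,5): δ = 138.33°  ·
  (1,2): δ = 109.67°  ·
  (1,3): δ = 64.30°  ✓
  (1,4): δ = 3.71°  ✓
  (1,5): δ = 83.27°  ·
  (2,3): δ = 134.63°  ·
  (2,4): δ = 66.62°  ✓
  (2,5): δ = 12.94°  ✓
  (3,4): δ = 111.99°  ·
  (3,5): δ = 32.43°  ✓
  (4,5): δ = 100.44°  ·
antipodal pairs: 8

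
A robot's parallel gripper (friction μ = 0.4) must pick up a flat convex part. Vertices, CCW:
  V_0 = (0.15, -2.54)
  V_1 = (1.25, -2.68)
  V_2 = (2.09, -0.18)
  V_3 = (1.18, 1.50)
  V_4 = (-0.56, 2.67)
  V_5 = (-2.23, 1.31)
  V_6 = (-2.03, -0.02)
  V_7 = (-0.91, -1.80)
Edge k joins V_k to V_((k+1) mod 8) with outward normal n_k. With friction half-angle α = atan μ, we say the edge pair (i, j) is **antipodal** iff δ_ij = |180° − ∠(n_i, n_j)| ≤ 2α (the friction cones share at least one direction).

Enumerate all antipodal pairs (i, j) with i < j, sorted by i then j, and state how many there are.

α = atan 0.4 = 21.80°;  2α = 43.60°
n_0 = (-0.1263, -0.9920)
n_1 = (+0.9479, -0.3185)
n_2 = (+0.8793, +0.4763)
n_3 = (+0.5580, +0.8298)
n_4 = (-0.6315, +0.7754)
n_5 = (-0.9889, -0.1487)
n_6 = (-0.8464, -0.5326)
n_7 = (-0.5724, -0.8200)
  (0,1): δ = 101.32°  ·
  (0,2): δ = 54.30°  ·
  (0,3): δ = 26.66°  ✓
  (0,4): δ = 46.41°  ·
  (0,5): δ = 105.81°  ·
  (0,6): δ = 129.43°  ·
  (0,7): δ = 152.33°  ·
  (1,2): δ = 132.98°  ·
  (1,3): δ = 105.35°  ·
  (1,4): δ = 32.27°  ✓
  (1,5): δ = 27.12°  ✓
  (1,6): δ = 50.75°  ·
  (1,7): δ = 73.65°  ·
  (2,3): δ = 152.36°  ·
  (2,4): δ = 79.28°  ·
  (2,5): δ = 19.89°  ✓
  (2,6): δ = 3.74°  ✓
  (2,7): δ = 26.64°  ✓
  (3,4): δ = 106.92°  ·
  (3,5): δ = 47.53°  ·
  (3,6): δ = 23.90°  ✓
  (3,7): δ = 1.00°  ✓
  (4,5): δ = 120.61°  ·
  (4,6): δ = 96.98°  ·
  (4,7): δ = 74.08°  ·
  (5,6): δ = 156.37°  ·
  (5,7): δ = 133.47°  ·
  (6,7): δ = 157.10°  ·
antipodal pairs: 8

count = 8; pairs: (0,3), (1,4), (1,5), (2,5), (2,6), (2,7), (3,6), (3,7)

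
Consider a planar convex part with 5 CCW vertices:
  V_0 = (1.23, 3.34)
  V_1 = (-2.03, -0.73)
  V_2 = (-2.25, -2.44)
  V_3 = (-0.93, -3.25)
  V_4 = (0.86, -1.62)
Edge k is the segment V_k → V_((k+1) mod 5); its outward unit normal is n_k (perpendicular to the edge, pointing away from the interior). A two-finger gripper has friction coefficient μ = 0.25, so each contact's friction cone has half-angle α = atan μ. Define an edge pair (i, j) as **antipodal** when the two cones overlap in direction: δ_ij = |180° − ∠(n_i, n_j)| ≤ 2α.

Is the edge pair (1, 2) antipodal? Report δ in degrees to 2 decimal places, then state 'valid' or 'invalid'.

δ = 114.20°, invalid

α = atan 0.25 = 14.04°;  2α = 28.07°
edge 1: e_1 = (-0.22, -1.71);  n_1 = (-0.9918, +0.1276)
edge 2: e_2 = (+1.32, -0.81);  n_2 = (-0.5230, -0.8523)
∠(n_1, n_2) = 65.80°
δ = |180° − 65.80°| = 114.20°
114.20° > 2α = 28.07°  →  invalid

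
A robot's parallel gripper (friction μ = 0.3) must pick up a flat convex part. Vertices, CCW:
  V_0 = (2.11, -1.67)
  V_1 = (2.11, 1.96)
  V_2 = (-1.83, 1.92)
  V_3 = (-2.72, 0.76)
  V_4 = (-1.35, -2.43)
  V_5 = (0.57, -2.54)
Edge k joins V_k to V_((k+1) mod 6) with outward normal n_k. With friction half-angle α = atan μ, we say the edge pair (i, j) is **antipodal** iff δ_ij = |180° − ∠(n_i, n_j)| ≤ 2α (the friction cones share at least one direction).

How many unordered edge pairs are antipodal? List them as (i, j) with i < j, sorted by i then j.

count = 4; pairs: (0,3), (1,4), (1,5), (2,5)

α = atan 0.3 = 16.70°;  2α = 33.40°
n_0 = (+1.0000, -0.0000)
n_1 = (-0.0102, +0.9999)
n_2 = (-0.7934, +0.6087)
n_3 = (-0.9188, -0.3946)
n_4 = (-0.0572, -0.9984)
n_5 = (+0.4919, -0.8707)
  (0,1): δ = 89.42°  ·
  (0,2): δ = 37.50°  ·
  (0,3): δ = 23.24°  ✓
  (0,4): δ = 86.72°  ·
  (0,5): δ = 119.46°  ·
  (1,2): δ = 128.08°  ·
  (1,3): δ = 67.34°  ·
  (1,4): δ = 3.86°  ✓
  (1,5): δ = 28.88°  ✓
  (2,3): δ = 119.26°  ·
  (2,4): δ = 55.78°  ·
  (2,5): δ = 23.04°  ✓
  (3,4): δ = 116.52°  ·
  (3,5): δ = 83.78°  ·
  (4,5): δ = 147.26°  ·
antipodal pairs: 4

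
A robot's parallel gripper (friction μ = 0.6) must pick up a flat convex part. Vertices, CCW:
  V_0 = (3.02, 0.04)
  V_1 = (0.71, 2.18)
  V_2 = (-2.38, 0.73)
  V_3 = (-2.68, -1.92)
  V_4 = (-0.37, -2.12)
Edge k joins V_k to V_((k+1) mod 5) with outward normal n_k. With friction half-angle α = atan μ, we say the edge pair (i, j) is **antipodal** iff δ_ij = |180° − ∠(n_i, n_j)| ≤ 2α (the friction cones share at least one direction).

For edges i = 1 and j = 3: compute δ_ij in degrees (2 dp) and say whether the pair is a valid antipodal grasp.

α = atan 0.6 = 30.96°;  2α = 61.93°
edge 1: e_1 = (-3.09, -1.45);  n_1 = (-0.4248, +0.9053)
edge 3: e_3 = (+2.31, -0.20);  n_3 = (-0.0863, -0.9963)
∠(n_1, n_3) = 149.91°
δ = |180° − 149.91°| = 30.09°
30.09° ≤ 2α = 61.93°  →  valid

δ = 30.09°, valid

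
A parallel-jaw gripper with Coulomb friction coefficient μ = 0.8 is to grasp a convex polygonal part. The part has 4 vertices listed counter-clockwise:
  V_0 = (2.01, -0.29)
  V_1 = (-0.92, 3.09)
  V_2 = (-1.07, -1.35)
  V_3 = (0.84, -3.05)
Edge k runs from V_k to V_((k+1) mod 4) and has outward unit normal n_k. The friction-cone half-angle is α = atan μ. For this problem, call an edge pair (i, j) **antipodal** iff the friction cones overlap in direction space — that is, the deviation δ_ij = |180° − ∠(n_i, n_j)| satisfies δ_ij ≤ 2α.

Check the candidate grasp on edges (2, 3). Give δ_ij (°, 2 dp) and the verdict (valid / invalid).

α = atan 0.8 = 38.66°;  2α = 77.32°
edge 2: e_2 = (+1.91, -1.70);  n_2 = (-0.6648, -0.7470)
edge 3: e_3 = (+1.17, +2.76);  n_3 = (+0.9207, -0.3903)
∠(n_2, n_3) = 108.70°
δ = |180° − 108.70°| = 71.30°
71.30° ≤ 2α = 77.32°  →  valid

δ = 71.30°, valid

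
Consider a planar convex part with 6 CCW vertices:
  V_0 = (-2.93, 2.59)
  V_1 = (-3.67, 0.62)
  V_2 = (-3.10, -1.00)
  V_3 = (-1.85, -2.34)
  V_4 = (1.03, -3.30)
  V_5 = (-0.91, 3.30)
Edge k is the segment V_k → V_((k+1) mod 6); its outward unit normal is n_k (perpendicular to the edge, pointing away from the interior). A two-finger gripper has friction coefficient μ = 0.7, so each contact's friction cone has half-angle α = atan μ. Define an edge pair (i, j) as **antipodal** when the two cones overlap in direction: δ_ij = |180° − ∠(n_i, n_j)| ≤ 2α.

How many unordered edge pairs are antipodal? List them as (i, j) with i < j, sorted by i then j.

α = atan 0.7 = 34.99°;  2α = 69.98°
n_0 = (-0.9361, +0.3516)
n_1 = (-0.9433, -0.3319)
n_2 = (-0.7312, -0.6821)
n_3 = (-0.3162, -0.9487)
n_4 = (+0.9594, +0.2820)
n_5 = (-0.3316, +0.9434)
  (0,1): δ = 140.03°  ·
  (0,2): δ = 116.40°  ·
  (0,3): δ = 87.85°  ·
  (0,4): δ = 36.97°  ✓
  (0,5): δ = 129.95°  ·
  (1,2): δ = 156.37°  ·
  (1,3): δ = 127.82°  ·
  (1,4): δ = 3.00°  ✓
  (1,5): δ = 89.98°  ·
  (2,3): δ = 151.44°  ·
  (2,4): δ = 26.63°  ✓
  (2,5): δ = 66.36°  ✓
  (3,4): δ = 55.18°  ✓
  (3,5): δ = 37.80°  ✓
  (4,5): δ = 87.01°  ·
antipodal pairs: 6

count = 6; pairs: (0,4), (1,4), (2,4), (2,5), (3,4), (3,5)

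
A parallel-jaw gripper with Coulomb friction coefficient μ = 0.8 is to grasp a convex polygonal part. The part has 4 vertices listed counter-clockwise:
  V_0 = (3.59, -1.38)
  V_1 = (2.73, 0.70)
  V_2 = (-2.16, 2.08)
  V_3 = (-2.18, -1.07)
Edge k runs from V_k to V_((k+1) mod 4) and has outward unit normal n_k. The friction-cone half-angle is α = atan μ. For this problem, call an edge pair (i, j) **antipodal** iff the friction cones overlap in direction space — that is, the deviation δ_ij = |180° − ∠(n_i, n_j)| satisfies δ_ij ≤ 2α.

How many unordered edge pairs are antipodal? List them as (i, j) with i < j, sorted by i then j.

α = atan 0.8 = 38.66°;  2α = 77.32°
n_0 = (+0.9241, +0.3821)
n_1 = (+0.2716, +0.9624)
n_2 = (-1.0000, +0.0063)
n_3 = (-0.0536, -0.9986)
  (0,1): δ = 128.22°  ·
  (0,2): δ = 22.83°  ✓
  (0,3): δ = 64.46°  ✓
  (1,2): δ = 74.60°  ✓
  (1,3): δ = 12.68°  ✓
  (2,3): δ = 92.71°  ·
antipodal pairs: 4

count = 4; pairs: (0,2), (0,3), (1,2), (1,3)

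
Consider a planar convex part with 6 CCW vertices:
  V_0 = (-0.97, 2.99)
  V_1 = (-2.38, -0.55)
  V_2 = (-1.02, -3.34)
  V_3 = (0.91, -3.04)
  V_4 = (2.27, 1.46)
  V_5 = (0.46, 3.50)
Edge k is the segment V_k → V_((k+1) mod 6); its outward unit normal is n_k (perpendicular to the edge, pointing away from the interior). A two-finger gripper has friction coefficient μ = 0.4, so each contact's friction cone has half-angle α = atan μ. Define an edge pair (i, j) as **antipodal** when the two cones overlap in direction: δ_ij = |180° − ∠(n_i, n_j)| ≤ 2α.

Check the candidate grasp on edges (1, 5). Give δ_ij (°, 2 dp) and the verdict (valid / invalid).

α = atan 0.4 = 21.80°;  2α = 43.60°
edge 1: e_1 = (+1.36, -2.79);  n_1 = (-0.8989, -0.4382)
edge 5: e_5 = (-1.43, -0.51);  n_5 = (-0.3359, +0.9419)
∠(n_1, n_5) = 96.36°
δ = |180° − 96.36°| = 83.64°
83.64° > 2α = 43.60°  →  invalid

δ = 83.64°, invalid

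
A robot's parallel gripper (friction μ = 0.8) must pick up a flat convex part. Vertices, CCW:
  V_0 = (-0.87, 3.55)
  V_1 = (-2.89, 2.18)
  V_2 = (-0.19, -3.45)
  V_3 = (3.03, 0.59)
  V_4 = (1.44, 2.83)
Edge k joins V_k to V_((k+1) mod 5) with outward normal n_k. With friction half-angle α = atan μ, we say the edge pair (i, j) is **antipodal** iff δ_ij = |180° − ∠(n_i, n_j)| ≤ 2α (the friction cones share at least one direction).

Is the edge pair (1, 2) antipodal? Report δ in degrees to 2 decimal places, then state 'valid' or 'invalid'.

α = atan 0.8 = 38.66°;  2α = 77.32°
edge 1: e_1 = (+2.70, -5.63);  n_1 = (-0.9017, -0.4324)
edge 2: e_2 = (+3.22, +4.04);  n_2 = (+0.7820, -0.6233)
∠(n_1, n_2) = 115.82°
δ = |180° − 115.82°| = 64.18°
64.18° ≤ 2α = 77.32°  →  valid

δ = 64.18°, valid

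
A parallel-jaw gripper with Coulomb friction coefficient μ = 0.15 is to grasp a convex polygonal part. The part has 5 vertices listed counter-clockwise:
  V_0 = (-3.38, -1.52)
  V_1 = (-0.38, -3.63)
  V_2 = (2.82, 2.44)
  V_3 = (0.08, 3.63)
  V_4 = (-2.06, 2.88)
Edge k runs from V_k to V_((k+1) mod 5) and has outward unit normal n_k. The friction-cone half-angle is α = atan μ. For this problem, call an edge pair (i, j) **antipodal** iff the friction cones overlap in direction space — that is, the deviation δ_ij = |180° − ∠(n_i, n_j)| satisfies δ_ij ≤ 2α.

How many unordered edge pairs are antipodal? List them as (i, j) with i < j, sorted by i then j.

count = 2; pairs: (0,2), (1,4)

α = atan 0.15 = 8.53°;  2α = 17.06°
n_0 = (-0.5753, -0.8179)
n_1 = (+0.8846, -0.4663)
n_2 = (+0.3984, +0.9172)
n_3 = (-0.3307, +0.9437)
n_4 = (-0.9578, +0.2873)
  (0,1): δ = 82.68°  ·
  (0,2): δ = 11.64°  ✓
  (0,3): δ = 54.43°  ·
  (0,4): δ = 108.42°  ·
  (1,2): δ = 85.68°  ·
  (1,3): δ = 42.89°  ·
  (1,4): δ = 11.10°  ✓
  (2,3): δ = 137.21°  ·
  (2,4): δ = 83.22°  ·
  (3,4): δ = 126.01°  ·
antipodal pairs: 2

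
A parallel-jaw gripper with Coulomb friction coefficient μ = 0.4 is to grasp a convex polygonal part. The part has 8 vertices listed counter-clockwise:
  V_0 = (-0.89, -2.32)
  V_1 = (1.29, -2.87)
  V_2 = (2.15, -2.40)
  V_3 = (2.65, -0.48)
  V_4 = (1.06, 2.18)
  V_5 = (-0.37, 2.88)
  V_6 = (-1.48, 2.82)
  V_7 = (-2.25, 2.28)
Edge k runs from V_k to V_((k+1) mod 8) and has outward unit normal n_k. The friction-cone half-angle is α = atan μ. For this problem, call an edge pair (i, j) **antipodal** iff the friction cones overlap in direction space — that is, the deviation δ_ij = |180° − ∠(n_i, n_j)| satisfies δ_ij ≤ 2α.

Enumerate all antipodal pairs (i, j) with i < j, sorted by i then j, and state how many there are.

count = 7; pairs: (0,4), (0,5), (1,5), (1,6), (2,6), (2,7), (3,7)

α = atan 0.4 = 21.80°;  2α = 43.60°
n_0 = (-0.2446, -0.9696)
n_1 = (+0.4796, -0.8775)
n_2 = (+0.9677, -0.2520)
n_3 = (+0.8583, +0.5131)
n_4 = (+0.4397, +0.8982)
n_5 = (-0.0540, +0.9985)
n_6 = (-0.5742, +0.8187)
n_7 = (-0.9590, -0.2835)
  (0,1): δ = 137.18°  ·
  (0,2): δ = 90.44°  ·
  (0,3): δ = 44.97°  ·
  (0,4): δ = 11.92°  ✓
  (0,5): δ = 17.25°  ✓
  (0,6): δ = 49.20°  ·
  (0,7): δ = 120.63°  ·
  (1,2): δ = 133.25°  ·
  (1,3): δ = 87.79°  ·
  (1,4): δ = 54.74°  ·
  (1,5): δ = 25.56°  ✓
  (1,6): δ = 6.38°  ✓
  (1,7): δ = 77.81°  ·
  (2,3): δ = 134.53°  ·
  (2,4): δ = 101.49°  ·
  (2,5): δ = 72.31°  ·
  (2,6): δ = 40.36°  ✓
  (2,7): δ = 31.07°  ✓
  (3,4): δ = 146.95°  ·
  (3,5): δ = 117.77°  ·
  (3,6): δ = 85.83°  ·
  (3,7): δ = 14.40°  ✓
  (4,5): δ = 150.82°  ·
  (4,6): δ = 118.88°  ·
  (4,7): δ = 47.45°  ·
  (5,6): δ = 148.05°  ·
  (5,7): δ = 76.62°  ·
  (6,7): δ = 108.57°  ·
antipodal pairs: 7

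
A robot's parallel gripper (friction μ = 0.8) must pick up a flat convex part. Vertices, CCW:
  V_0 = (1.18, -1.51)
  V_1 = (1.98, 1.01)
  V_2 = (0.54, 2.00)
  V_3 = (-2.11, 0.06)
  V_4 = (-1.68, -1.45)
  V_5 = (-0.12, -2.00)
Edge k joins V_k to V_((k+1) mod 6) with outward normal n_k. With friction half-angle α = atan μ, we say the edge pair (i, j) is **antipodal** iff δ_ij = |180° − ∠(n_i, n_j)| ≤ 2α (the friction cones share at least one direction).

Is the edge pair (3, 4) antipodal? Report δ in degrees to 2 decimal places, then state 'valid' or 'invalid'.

δ = 125.32°, invalid

α = atan 0.8 = 38.66°;  2α = 77.32°
edge 3: e_3 = (+0.43, -1.51);  n_3 = (-0.9618, -0.2739)
edge 4: e_4 = (+1.56, -0.55);  n_4 = (-0.3325, -0.9431)
∠(n_3, n_4) = 54.68°
δ = |180° − 54.68°| = 125.32°
125.32° > 2α = 77.32°  →  invalid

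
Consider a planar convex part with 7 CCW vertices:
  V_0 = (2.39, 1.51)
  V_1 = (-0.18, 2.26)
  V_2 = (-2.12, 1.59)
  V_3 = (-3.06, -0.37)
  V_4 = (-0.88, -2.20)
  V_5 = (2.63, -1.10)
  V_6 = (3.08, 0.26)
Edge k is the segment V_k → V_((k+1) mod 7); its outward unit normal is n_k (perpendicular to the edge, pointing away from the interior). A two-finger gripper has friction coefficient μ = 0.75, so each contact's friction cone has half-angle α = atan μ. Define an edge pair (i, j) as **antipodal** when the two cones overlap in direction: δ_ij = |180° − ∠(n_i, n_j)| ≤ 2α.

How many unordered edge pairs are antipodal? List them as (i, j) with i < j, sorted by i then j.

α = atan 0.75 = 36.87°;  2α = 73.74°
n_0 = (+0.2801, +0.9600)
n_1 = (-0.3264, +0.9452)
n_2 = (-0.9017, +0.4324)
n_3 = (-0.6429, -0.7659)
n_4 = (+0.2990, -0.9542)
n_5 = (+0.9494, -0.3141)
n_6 = (+0.8755, +0.4833)
  (0,1): δ = 144.68°  ·
  (0,2): δ = 99.35°  ·
  (0,3): δ = 23.74°  ✓
  (0,4): δ = 33.67°  ✓
  (0,5): δ = 87.96°  ·
  (0,6): δ = 135.17°  ·
  (1,2): δ = 134.67°  ·
  (1,3): δ = 59.06°  ✓
  (1,4): δ = 1.65°  ✓
  (1,5): δ = 52.64°  ✓
  (1,6): δ = 99.85°  ·
  (2,3): δ = 104.39°  ·
  (2,4): δ = 46.98°  ✓
  (2,5): δ = 7.31°  ✓
  (2,6): δ = 54.52°  ✓
  (3,4): δ = 122.59°  ·
  (3,5): δ = 68.30°  ✓
  (3,6): δ = 21.09°  ✓
  (4,5): δ = 125.71°  ·
  (4,6): δ = 78.50°  ·
  (5,6): δ = 132.79°  ·
antipodal pairs: 10

count = 10; pairs: (0,3), (0,4), (1,3), (1,4), (1,5), (2,4), (2,5), (2,6), (3,5), (3,6)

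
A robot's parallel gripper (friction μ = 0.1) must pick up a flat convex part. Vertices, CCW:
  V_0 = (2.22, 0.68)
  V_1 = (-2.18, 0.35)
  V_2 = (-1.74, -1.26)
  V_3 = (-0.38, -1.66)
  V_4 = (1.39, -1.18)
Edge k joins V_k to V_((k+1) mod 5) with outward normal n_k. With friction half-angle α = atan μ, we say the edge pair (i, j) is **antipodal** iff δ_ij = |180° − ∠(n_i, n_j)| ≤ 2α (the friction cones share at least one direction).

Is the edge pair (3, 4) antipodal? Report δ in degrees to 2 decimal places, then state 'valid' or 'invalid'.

α = atan 0.1 = 5.71°;  2α = 11.42°
edge 3: e_3 = (+1.77, +0.48);  n_3 = (+0.2617, -0.9651)
edge 4: e_4 = (+0.83, +1.86);  n_4 = (+0.9132, -0.4075)
∠(n_3, n_4) = 50.78°
δ = |180° − 50.78°| = 129.22°
129.22° > 2α = 11.42°  →  invalid

δ = 129.22°, invalid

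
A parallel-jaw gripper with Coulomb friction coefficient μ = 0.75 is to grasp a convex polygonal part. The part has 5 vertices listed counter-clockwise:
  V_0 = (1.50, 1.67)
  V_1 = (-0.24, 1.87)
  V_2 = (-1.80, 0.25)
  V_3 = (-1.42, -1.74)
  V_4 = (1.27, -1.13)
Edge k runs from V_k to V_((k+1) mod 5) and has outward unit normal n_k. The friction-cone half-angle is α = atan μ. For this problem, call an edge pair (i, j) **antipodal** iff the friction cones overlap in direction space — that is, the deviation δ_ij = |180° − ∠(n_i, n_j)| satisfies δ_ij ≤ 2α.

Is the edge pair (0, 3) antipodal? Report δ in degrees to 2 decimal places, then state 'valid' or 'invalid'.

α = atan 0.75 = 36.87°;  2α = 73.74°
edge 0: e_0 = (-1.74, +0.20);  n_0 = (+0.1142, +0.9935)
edge 3: e_3 = (+2.69, +0.61);  n_3 = (+0.2212, -0.9752)
∠(n_0, n_3) = 160.67°
δ = |180° − 160.67°| = 19.33°
19.33° ≤ 2α = 73.74°  →  valid

δ = 19.33°, valid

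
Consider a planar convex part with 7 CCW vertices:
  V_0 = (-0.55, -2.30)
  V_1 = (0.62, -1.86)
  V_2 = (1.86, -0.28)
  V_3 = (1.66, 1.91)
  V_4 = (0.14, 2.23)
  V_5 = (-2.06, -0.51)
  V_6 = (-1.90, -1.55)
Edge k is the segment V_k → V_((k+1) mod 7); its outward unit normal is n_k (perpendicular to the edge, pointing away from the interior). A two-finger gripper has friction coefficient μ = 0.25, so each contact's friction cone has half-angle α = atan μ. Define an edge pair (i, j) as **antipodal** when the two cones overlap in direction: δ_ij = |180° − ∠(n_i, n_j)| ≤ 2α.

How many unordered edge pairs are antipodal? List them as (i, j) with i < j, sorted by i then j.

count = 3; pairs: (1,4), (2,5), (3,6)

α = atan 0.25 = 14.04°;  2α = 28.07°
n_0 = (+0.3520, -0.9360)
n_1 = (+0.7867, -0.6174)
n_2 = (+0.9959, +0.0909)
n_3 = (+0.2060, +0.9785)
n_4 = (-0.7798, +0.6261)
n_5 = (-0.9884, -0.1521)
n_6 = (-0.4856, -0.8742)
  (0,1): δ = 148.73°  ·
  (0,2): δ = 105.39°  ·
  (0,3): δ = 32.50°  ·
  (0,4): δ = 30.63°  ·
  (0,5): δ = 78.14°  ·
  (0,6): δ = 130.34°  ·
  (1,2): δ = 136.66°  ·
  (1,3): δ = 63.76°  ·
  (1,4): δ = 0.64°  ✓
  (1,5): δ = 46.87°  ·
  (1,6): δ = 99.07°  ·
  (2,3): δ = 107.11°  ·
  (2,4): δ = 43.98°  ·
  (2,5): δ = 3.53°  ✓
  (2,6): δ = 55.73°  ·
  (3,4): δ = 116.87°  ·
  (3,5): δ = 69.37°  ·
  (3,6): δ = 17.17°  ✓
  (4,5): δ = 132.49°  ·
  (4,6): δ = 80.29°  ·
  (5,6): δ = 127.80°  ·
antipodal pairs: 3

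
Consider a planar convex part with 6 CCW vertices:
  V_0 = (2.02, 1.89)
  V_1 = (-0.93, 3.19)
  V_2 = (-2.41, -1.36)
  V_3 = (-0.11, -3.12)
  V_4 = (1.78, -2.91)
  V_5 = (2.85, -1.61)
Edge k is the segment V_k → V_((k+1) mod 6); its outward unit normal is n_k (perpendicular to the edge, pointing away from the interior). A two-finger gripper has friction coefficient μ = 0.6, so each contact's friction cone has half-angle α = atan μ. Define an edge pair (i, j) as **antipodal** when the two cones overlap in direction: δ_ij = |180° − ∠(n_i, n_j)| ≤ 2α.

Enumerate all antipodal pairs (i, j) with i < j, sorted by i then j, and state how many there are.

count = 5; pairs: (0,2), (0,3), (1,4), (1,5), (2,5)

α = atan 0.6 = 30.96°;  2α = 61.93°
n_0 = (+0.4033, +0.9151)
n_1 = (-0.9510, +0.3093)
n_2 = (-0.6077, -0.7942)
n_3 = (+0.1104, -0.9939)
n_4 = (+0.7721, -0.6355)
n_5 = (+0.9730, +0.2307)
  (0,1): δ = 84.24°  ·
  (0,2): δ = 13.64°  ✓
  (0,3): δ = 30.12°  ✓
  (0,4): δ = 74.33°  ·
  (0,5): δ = 127.12°  ·
  (1,2): δ = 109.41°  ·
  (1,3): δ = 65.64°  ·
  (1,4): δ = 21.44°  ✓
  (1,5): δ = 31.36°  ✓
  (2,3): δ = 136.24°  ·
  (2,4): δ = 92.03°  ·
  (2,5): δ = 39.24°  ✓
  (3,4): δ = 135.80°  ·
  (3,5): δ = 83.00°  ·
  (4,5): δ = 127.20°  ·
antipodal pairs: 5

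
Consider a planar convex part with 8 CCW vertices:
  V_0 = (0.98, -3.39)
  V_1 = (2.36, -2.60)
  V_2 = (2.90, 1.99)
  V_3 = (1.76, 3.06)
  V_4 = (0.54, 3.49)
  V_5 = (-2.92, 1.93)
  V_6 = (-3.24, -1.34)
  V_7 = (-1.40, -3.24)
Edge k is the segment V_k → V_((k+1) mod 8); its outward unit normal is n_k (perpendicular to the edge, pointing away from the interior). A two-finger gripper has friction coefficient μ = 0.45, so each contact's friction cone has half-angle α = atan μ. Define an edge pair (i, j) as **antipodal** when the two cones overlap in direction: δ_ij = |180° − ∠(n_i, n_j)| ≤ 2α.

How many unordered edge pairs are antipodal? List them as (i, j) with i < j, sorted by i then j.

count = 7; pairs: (0,4), (1,5), (2,6), (2,7), (3,6), (3,7), (4,7)

α = atan 0.45 = 24.23°;  2α = 48.46°
n_0 = (+0.4968, -0.8679)
n_1 = (+0.9932, -0.1168)
n_2 = (+0.6844, +0.7291)
n_3 = (+0.3324, +0.9431)
n_4 = (-0.4110, +0.9116)
n_5 = (-0.9952, +0.0974)
n_6 = (-0.7184, -0.6957)
n_7 = (-0.0629, -0.9980)
  (0,1): δ = 126.50°  ·
  (0,2): δ = 72.98°  ·
  (0,3): δ = 49.21°  ·
  (0,4): δ = 5.52°  ✓
  (0,5): δ = 54.62°  ·
  (0,6): δ = 104.29°  ·
  (0,7): δ = 146.60°  ·
  (1,2): δ = 126.48°  ·
  (1,3): δ = 102.71°  ·
  (1,4): δ = 59.02°  ·
  (1,5): δ = 1.12°  ✓
  (1,6): δ = 50.79°  ·
  (1,7): δ = 93.10°  ·
  (2,3): δ = 156.23°  ·
  (2,4): δ = 112.55°  ·
  (2,5): δ = 52.40°  ·
  (2,6): δ = 2.73°  ✓
  (2,7): δ = 39.58°  ✓
  (3,4): δ = 136.32°  ·
  (3,5): δ = 76.17°  ·
  (3,6): δ = 26.50°  ✓
  (3,7): δ = 15.81°  ✓
  (4,5): δ = 119.86°  ·
  (4,6): δ = 70.19°  ·
  (4,7): δ = 27.88°  ✓
  (5,6): δ = 130.33°  ·
  (5,7): δ = 88.02°  ·
  (6,7): δ = 137.69°  ·
antipodal pairs: 7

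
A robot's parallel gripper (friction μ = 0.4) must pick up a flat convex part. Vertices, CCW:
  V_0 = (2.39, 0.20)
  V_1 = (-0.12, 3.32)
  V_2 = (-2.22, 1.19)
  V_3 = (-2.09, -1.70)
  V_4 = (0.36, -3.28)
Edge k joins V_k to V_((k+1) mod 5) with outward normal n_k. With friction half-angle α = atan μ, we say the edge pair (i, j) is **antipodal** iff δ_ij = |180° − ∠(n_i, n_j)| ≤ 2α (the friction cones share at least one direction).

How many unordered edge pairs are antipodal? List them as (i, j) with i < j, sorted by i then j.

count = 4; pairs: (0,2), (0,3), (1,4), (2,4)

α = atan 0.4 = 21.80°;  2α = 43.60°
n_0 = (+0.7792, +0.6268)
n_1 = (-0.7121, +0.7021)
n_2 = (-0.9990, -0.0449)
n_3 = (-0.5420, -0.8404)
n_4 = (+0.8638, -0.5039)
  (0,1): δ = 83.41°  ·
  (0,2): δ = 36.24°  ✓
  (0,3): δ = 18.37°  ✓
  (0,4): δ = 110.93°  ·
  (1,2): δ = 132.83°  ·
  (1,3): δ = 78.22°  ·
  (1,4): δ = 14.34°  ✓
  (2,3): δ = 125.39°  ·
  (2,4): δ = 32.83°  ✓
  (3,4): δ = 87.44°  ·
antipodal pairs: 4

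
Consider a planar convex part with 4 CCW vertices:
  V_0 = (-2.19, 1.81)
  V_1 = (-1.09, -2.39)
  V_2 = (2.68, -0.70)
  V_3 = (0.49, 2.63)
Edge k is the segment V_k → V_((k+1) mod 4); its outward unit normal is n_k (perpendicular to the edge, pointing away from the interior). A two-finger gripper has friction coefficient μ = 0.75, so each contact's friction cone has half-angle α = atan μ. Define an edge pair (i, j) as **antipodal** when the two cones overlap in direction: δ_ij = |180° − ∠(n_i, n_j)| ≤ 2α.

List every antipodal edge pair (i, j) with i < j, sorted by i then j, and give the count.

α = atan 0.75 = 36.87°;  2α = 73.74°
n_0 = (-0.9674, -0.2534)
n_1 = (+0.4091, -0.9125)
n_2 = (+0.8355, +0.5495)
n_3 = (-0.2926, +0.9562)
  (0,1): δ = 80.53°  ·
  (0,2): δ = 18.65°  ✓
  (0,3): δ = 92.34°  ·
  (1,2): δ = 80.81°  ·
  (1,3): δ = 7.13°  ✓
  (2,3): δ = 106.32°  ·
antipodal pairs: 2

count = 2; pairs: (0,2), (1,3)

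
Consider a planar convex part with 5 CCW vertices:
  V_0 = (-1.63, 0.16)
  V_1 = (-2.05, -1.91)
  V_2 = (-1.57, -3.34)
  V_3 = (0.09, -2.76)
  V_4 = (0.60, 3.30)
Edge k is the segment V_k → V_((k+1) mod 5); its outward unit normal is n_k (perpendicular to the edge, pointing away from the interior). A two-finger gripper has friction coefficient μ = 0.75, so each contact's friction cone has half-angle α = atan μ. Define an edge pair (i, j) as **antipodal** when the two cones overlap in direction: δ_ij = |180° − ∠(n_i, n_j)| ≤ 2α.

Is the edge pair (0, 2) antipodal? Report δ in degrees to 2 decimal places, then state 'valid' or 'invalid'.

δ = 59.27°, valid

α = atan 0.75 = 36.87°;  2α = 73.74°
edge 0: e_0 = (-0.42, -2.07);  n_0 = (-0.9800, +0.1988)
edge 2: e_2 = (+1.66, +0.58);  n_2 = (+0.3298, -0.9440)
∠(n_0, n_2) = 120.73°
δ = |180° − 120.73°| = 59.27°
59.27° ≤ 2α = 73.74°  →  valid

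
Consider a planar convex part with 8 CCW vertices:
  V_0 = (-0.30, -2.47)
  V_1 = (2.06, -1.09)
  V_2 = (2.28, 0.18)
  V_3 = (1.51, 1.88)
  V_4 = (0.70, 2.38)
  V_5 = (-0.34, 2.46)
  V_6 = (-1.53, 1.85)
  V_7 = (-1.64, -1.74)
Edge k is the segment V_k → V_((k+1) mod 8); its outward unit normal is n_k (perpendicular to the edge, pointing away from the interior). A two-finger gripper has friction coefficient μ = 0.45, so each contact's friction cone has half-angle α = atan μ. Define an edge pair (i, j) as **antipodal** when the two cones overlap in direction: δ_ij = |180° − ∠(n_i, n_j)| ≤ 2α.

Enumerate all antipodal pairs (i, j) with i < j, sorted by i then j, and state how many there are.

count = 7; pairs: (0,4), (0,5), (1,6), (2,6), (2,7), (3,7), (4,7)

α = atan 0.45 = 24.23°;  2α = 48.46°
n_0 = (+0.5048, -0.8632)
n_1 = (+0.9853, -0.1707)
n_2 = (+0.9109, +0.4126)
n_3 = (+0.5253, +0.8509)
n_4 = (+0.0767, +0.9971)
n_5 = (-0.4562, +0.8899)
n_6 = (-0.9995, +0.0306)
n_7 = (-0.4784, -0.8781)
  (0,1): δ = 130.14°  ·
  (0,2): δ = 95.95°  ·
  (0,3): δ = 62.00°  ·
  (0,4): δ = 34.72°  ✓
  (0,5): δ = 3.18°  ✓
  (0,6): δ = 57.93°  ·
  (0,7): δ = 121.10°  ·
  (1,2): δ = 145.80°  ·
  (1,3): δ = 111.86°  ·
  (1,4): δ = 84.57°  ·
  (1,5): δ = 53.03°  ·
  (1,6): δ = 8.07°  ✓
  (1,7): δ = 71.25°  ·
  (2,3): δ = 146.05°  ·
  (2,4): δ = 118.77°  ·
  (2,5): δ = 87.23°  ·
  (2,6): δ = 26.12°  ✓
  (2,7): δ = 37.05°  ✓
  (3,4): δ = 152.71°  ·
  (3,5): δ = 121.17°  ·
  (3,6): δ = 60.07°  ·
  (3,7): δ = 3.11°  ✓
  (4,5): δ = 148.46°  ·
  (4,6): δ = 87.36°  ·
  (4,7): δ = 24.18°  ✓
  (5,6): δ = 118.89°  ·
  (5,7): δ = 55.72°  ·
  (6,7): δ = 116.83°  ·
antipodal pairs: 7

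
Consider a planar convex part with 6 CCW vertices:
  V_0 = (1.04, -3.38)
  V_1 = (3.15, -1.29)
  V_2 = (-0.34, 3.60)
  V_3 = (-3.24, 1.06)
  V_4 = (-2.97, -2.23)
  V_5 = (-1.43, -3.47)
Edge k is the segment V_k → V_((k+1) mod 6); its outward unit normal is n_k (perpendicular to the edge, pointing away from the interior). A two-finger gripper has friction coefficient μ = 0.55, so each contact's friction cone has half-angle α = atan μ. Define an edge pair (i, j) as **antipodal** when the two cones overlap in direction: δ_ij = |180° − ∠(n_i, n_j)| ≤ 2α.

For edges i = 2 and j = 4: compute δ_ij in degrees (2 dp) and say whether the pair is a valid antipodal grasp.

α = atan 0.55 = 28.81°;  2α = 57.62°
edge 2: e_2 = (-2.90, -2.54);  n_2 = (-0.6589, +0.7523)
edge 4: e_4 = (+1.54, -1.24);  n_4 = (-0.6272, -0.7789)
∠(n_2, n_4) = 99.95°
δ = |180° − 99.95°| = 80.05°
80.05° > 2α = 57.62°  →  invalid

δ = 80.05°, invalid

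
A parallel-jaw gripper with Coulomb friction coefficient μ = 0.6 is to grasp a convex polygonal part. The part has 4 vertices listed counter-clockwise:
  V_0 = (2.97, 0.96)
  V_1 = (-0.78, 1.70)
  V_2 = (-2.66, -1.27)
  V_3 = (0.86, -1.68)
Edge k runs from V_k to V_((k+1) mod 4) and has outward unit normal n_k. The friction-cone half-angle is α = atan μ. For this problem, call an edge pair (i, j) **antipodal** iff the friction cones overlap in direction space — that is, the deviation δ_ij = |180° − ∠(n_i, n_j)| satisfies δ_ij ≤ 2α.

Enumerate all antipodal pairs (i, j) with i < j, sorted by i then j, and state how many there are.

α = atan 0.6 = 30.96°;  2α = 61.93°
n_0 = (+0.1936, +0.9811)
n_1 = (-0.8449, +0.5348)
n_2 = (-0.1157, -0.9933)
n_3 = (+0.7812, -0.6243)
  (0,1): δ = 111.17°  ·
  (0,2): δ = 4.52°  ✓
  (0,3): δ = 62.53°  ·
  (1,2): δ = 64.31°  ·
  (1,3): δ = 6.30°  ✓
  (2,3): δ = 121.99°  ·
antipodal pairs: 2

count = 2; pairs: (0,2), (1,3)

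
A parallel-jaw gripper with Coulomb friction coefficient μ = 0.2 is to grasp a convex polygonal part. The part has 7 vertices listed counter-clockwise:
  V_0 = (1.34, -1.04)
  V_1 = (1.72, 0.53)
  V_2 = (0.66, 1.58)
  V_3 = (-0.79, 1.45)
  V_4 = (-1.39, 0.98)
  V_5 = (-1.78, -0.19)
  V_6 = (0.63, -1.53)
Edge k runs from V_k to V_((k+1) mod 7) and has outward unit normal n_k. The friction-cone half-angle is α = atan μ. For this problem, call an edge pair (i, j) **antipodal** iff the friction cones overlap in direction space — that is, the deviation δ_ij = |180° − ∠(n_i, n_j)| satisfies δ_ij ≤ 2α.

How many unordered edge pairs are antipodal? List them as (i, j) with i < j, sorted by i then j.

α = atan 0.2 = 11.31°;  2α = 22.62°
n_0 = (+0.9719, -0.2352)
n_1 = (+0.7037, +0.7105)
n_2 = (-0.0893, +0.9960)
n_3 = (-0.6167, +0.7872)
n_4 = (-0.9487, +0.3162)
n_5 = (-0.4860, -0.8740)
n_6 = (+0.5680, -0.8230)
  (0,1): δ = 121.12°  ·
  (0,2): δ = 71.27°  ·
  (0,3): δ = 38.32°  ·
  (0,4): δ = 4.83°  ✓
  (0,5): δ = 74.53°  ·
  (0,6): δ = 138.22°  ·
  (1,2): δ = 130.15°  ·
  (1,3): δ = 97.20°  ·
  (1,4): δ = 63.71°  ·
  (1,5): δ = 15.65°  ✓
  (1,6): δ = 79.34°  ·
  (2,3): δ = 147.05°  ·
  (2,4): δ = 113.56°  ·
  (2,5): δ = 34.20°  ·
  (2,6): δ = 29.49°  ·
  (3,4): δ = 146.51°  ·
  (3,5): δ = 67.15°  ·
  (3,6): δ = 3.46°  ✓
  (4,5): δ = 100.64°  ·
  (4,6): δ = 36.95°  ·
  (5,6): δ = 116.31°  ·
antipodal pairs: 3

count = 3; pairs: (0,4), (1,5), (3,6)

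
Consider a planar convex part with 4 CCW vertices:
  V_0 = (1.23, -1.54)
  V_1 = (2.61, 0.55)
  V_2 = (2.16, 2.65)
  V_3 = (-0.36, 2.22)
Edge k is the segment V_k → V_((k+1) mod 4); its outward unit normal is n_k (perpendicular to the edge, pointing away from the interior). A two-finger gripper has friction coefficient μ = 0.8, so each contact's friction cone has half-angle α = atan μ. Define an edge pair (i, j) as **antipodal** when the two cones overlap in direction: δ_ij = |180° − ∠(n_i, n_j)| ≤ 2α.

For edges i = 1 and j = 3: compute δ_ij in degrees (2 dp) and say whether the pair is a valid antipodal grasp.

α = atan 0.8 = 38.66°;  2α = 77.32°
edge 1: e_1 = (-0.45, +2.10);  n_1 = (+0.9778, +0.2095)
edge 3: e_3 = (+1.59, -3.76);  n_3 = (-0.9210, -0.3895)
∠(n_1, n_3) = 169.17°
δ = |180° − 169.17°| = 10.83°
10.83° ≤ 2α = 77.32°  →  valid

δ = 10.83°, valid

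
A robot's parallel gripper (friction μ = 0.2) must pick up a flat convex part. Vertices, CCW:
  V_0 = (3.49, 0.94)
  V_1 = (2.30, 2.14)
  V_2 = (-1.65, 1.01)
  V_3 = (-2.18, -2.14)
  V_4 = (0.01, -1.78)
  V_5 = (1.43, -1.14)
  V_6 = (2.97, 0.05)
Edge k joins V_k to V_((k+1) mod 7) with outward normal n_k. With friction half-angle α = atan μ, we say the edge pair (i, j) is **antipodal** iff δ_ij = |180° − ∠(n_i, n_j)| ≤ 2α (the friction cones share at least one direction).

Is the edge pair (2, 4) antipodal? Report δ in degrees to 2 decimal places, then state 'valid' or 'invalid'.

α = atan 0.2 = 11.31°;  2α = 22.62°
edge 2: e_2 = (-0.53, -3.15);  n_2 = (-0.9861, +0.1659)
edge 4: e_4 = (+1.42, +0.64);  n_4 = (+0.4109, -0.9117)
∠(n_2, n_4) = 123.81°
δ = |180° − 123.81°| = 56.19°
56.19° > 2α = 22.62°  →  invalid

δ = 56.19°, invalid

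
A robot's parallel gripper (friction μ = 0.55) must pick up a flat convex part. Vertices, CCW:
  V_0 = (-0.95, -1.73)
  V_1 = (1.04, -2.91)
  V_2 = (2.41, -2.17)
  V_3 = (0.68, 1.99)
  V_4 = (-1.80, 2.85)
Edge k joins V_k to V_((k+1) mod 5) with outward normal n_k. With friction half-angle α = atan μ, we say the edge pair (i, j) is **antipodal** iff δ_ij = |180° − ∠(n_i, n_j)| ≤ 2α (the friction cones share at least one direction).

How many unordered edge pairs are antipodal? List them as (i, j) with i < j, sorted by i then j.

count = 4; pairs: (0,2), (0,3), (1,3), (2,4)

α = atan 0.55 = 28.81°;  2α = 57.62°
n_0 = (-0.5100, -0.8602)
n_1 = (+0.4752, -0.8799)
n_2 = (+0.9233, +0.3840)
n_3 = (+0.3276, +0.9448)
n_4 = (-0.9832, -0.1825)
  (0,1): δ = 120.96°  ·
  (0,2): δ = 36.75°  ✓
  (0,3): δ = 11.54°  ✓
  (0,4): δ = 131.18°  ·
  (1,2): δ = 95.79°  ·
  (1,3): δ = 47.50°  ✓
  (1,4): δ = 72.14°  ·
  (2,3): δ = 131.71°  ·
  (2,4): δ = 12.07°  ✓
  (3,4): δ = 60.36°  ·
antipodal pairs: 4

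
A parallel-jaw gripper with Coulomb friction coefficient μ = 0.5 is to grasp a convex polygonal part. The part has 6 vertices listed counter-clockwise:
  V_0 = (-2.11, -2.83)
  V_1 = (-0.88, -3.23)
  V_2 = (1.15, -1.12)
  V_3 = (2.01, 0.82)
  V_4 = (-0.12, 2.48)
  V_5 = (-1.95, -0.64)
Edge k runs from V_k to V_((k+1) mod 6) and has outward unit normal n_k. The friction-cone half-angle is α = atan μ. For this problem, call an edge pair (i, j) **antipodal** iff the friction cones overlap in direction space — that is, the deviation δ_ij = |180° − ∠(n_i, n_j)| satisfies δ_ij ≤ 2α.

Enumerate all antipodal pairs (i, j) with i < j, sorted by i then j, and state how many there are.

count = 5; pairs: (0,3), (1,4), (1,5), (2,4), (2,5)

α = atan 0.5 = 26.57°;  2α = 53.13°
n_0 = (-0.3093, -0.9510)
n_1 = (+0.7206, -0.6933)
n_2 = (+0.9142, -0.4053)
n_3 = (+0.6147, +0.7888)
n_4 = (-0.8626, +0.5059)
n_5 = (-0.9973, +0.0729)
  (0,1): δ = 115.88°  ·
  (0,2): δ = 95.89°  ·
  (0,3): δ = 19.92°  ✓
  (0,4): δ = 77.62°  ·
  (0,5): δ = 103.84°  ·
  (1,2): δ = 160.01°  ·
  (1,3): δ = 84.04°  ·
  (1,4): δ = 13.50°  ✓
  (1,5): δ = 39.71°  ✓
  (2,3): δ = 104.02°  ·
  (2,4): δ = 6.49°  ✓
  (2,5): δ = 19.73°  ✓
  (3,4): δ = 82.46°  ·
  (3,5): δ = 56.25°  ·
  (4,5): δ = 153.79°  ·
antipodal pairs: 5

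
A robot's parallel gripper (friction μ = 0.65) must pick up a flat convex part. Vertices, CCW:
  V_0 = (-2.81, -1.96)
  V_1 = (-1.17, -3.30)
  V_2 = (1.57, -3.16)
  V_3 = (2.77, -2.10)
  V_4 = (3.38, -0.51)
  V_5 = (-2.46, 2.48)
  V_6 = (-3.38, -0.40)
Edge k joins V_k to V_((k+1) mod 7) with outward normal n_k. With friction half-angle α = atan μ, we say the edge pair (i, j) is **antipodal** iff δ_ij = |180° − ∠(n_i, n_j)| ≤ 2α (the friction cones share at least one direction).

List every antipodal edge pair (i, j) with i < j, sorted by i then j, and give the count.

α = atan 0.65 = 33.02°;  2α = 66.05°
n_0 = (-0.6327, -0.7744)
n_1 = (+0.0510, -0.9987)
n_2 = (+0.6620, -0.7495)
n_3 = (+0.9336, -0.3582)
n_4 = (+0.4557, +0.8901)
n_5 = (-0.9526, +0.3043)
n_6 = (-0.9393, -0.3432)
  (0,1): δ = 137.82°  ·
  (0,2): δ = 99.29°  ·
  (0,3): δ = 71.74°  ·
  (0,4): δ = 12.14°  ✓
  (0,5): δ = 111.54°  ·
  (0,6): δ = 149.32°  ·
  (1,2): δ = 141.47°  ·
  (1,3): δ = 113.91°  ·
  (1,4): δ = 30.04°  ✓
  (1,5): δ = 69.36°  ·
  (1,6): δ = 107.15°  ·
  (2,3): δ = 152.44°  ·
  (2,4): δ = 68.57°  ·
  (2,5): δ = 30.83°  ✓
  (2,6): δ = 68.62°  ·
  (3,4): δ = 96.12°  ·
  (3,5): δ = 3.27°  ✓
  (3,6): δ = 41.06°  ✓
  (4,5): δ = 80.60°  ·
  (4,6): δ = 42.82°  ✓
  (5,6): δ = 142.21°  ·
antipodal pairs: 6

count = 6; pairs: (0,4), (1,4), (2,5), (3,5), (3,6), (4,6)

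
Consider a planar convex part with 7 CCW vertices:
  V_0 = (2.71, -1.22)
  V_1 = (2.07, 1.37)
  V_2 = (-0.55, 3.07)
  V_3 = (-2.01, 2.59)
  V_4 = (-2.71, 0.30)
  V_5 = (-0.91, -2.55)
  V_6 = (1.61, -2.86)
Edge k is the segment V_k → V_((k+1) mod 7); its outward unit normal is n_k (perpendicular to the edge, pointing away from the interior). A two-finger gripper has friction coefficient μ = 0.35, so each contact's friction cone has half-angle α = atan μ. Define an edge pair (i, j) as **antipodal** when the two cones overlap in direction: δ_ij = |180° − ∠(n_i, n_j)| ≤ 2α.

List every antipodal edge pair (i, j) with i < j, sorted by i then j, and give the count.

α = atan 0.35 = 19.29°;  2α = 38.58°
n_0 = (+0.9708, +0.2399)
n_1 = (+0.5443, +0.8389)
n_2 = (-0.3123, +0.9500)
n_3 = (-0.9563, +0.2923)
n_4 = (-0.8455, -0.5340)
n_5 = (-0.1221, -0.9925)
n_6 = (+0.8305, -0.5570)
  (0,1): δ = 136.86°  ·
  (0,2): δ = 85.68°  ·
  (0,3): δ = 30.88°  ✓
  (0,4): δ = 18.40°  ✓
  (0,5): δ = 69.11°  ·
  (0,6): δ = 132.27°  ·
  (1,2): δ = 128.82°  ·
  (1,3): δ = 74.02°  ·
  (1,4): δ = 24.75°  ✓
  (1,5): δ = 25.96°  ✓
  (1,6): δ = 89.13°  ·
  (2,3): δ = 125.20°  ·
  (2,4): δ = 75.92°  ·
  (2,5): δ = 25.21°  ✓
  (2,6): δ = 37.95°  ✓
  (3,4): δ = 130.73°  ·
  (3,5): δ = 80.02°  ·
  (3,6): δ = 16.85°  ✓
  (4,5): δ = 129.29°  ·
  (4,6): δ = 66.13°  ·
  (5,6): δ = 116.84°  ·
antipodal pairs: 7

count = 7; pairs: (0,3), (0,4), (1,4), (1,5), (2,5), (2,6), (3,6)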